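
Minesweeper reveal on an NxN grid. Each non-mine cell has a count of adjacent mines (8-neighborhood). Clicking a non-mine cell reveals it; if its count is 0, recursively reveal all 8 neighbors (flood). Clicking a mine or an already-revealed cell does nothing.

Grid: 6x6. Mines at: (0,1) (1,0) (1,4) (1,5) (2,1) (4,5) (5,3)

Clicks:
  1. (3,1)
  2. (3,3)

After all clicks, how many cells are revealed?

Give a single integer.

Answer: 10

Derivation:
Click 1 (3,1) count=1: revealed 1 new [(3,1)] -> total=1
Click 2 (3,3) count=0: revealed 9 new [(2,2) (2,3) (2,4) (3,2) (3,3) (3,4) (4,2) (4,3) (4,4)] -> total=10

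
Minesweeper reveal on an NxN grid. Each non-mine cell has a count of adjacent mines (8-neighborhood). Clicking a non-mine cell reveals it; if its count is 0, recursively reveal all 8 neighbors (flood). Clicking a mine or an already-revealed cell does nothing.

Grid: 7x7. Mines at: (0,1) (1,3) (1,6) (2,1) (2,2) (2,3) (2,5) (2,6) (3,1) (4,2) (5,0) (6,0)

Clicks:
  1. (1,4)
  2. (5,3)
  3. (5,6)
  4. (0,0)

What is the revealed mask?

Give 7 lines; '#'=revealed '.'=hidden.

Click 1 (1,4) count=3: revealed 1 new [(1,4)] -> total=1
Click 2 (5,3) count=1: revealed 1 new [(5,3)] -> total=2
Click 3 (5,6) count=0: revealed 19 new [(3,3) (3,4) (3,5) (3,6) (4,3) (4,4) (4,5) (4,6) (5,1) (5,2) (5,4) (5,5) (5,6) (6,1) (6,2) (6,3) (6,4) (6,5) (6,6)] -> total=21
Click 4 (0,0) count=1: revealed 1 new [(0,0)] -> total=22

Answer: #......
....#..
.......
...####
...####
.######
.######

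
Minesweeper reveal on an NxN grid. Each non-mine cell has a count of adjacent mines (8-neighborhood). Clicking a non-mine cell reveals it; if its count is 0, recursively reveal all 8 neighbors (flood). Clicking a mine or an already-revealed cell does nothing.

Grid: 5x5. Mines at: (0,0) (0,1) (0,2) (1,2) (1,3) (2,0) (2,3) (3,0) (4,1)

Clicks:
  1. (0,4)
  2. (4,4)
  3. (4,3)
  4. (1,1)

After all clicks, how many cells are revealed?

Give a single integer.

Click 1 (0,4) count=1: revealed 1 new [(0,4)] -> total=1
Click 2 (4,4) count=0: revealed 6 new [(3,2) (3,3) (3,4) (4,2) (4,3) (4,4)] -> total=7
Click 3 (4,3) count=0: revealed 0 new [(none)] -> total=7
Click 4 (1,1) count=5: revealed 1 new [(1,1)] -> total=8

Answer: 8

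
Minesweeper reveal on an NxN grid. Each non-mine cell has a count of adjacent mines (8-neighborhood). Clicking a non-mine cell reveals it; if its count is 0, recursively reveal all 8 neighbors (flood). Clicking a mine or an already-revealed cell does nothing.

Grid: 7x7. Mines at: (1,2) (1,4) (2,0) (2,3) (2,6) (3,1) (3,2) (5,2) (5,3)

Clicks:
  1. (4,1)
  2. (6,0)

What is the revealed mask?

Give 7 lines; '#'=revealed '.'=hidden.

Click 1 (4,1) count=3: revealed 1 new [(4,1)] -> total=1
Click 2 (6,0) count=0: revealed 5 new [(4,0) (5,0) (5,1) (6,0) (6,1)] -> total=6

Answer: .......
.......
.......
.......
##.....
##.....
##.....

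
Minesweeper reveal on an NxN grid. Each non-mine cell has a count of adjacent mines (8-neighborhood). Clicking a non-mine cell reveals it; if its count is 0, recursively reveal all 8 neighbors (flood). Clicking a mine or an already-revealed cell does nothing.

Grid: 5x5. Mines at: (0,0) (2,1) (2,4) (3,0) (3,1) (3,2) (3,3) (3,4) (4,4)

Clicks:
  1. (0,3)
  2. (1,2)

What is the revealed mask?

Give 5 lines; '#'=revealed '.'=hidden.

Answer: .####
.####
.....
.....
.....

Derivation:
Click 1 (0,3) count=0: revealed 8 new [(0,1) (0,2) (0,3) (0,4) (1,1) (1,2) (1,3) (1,4)] -> total=8
Click 2 (1,2) count=1: revealed 0 new [(none)] -> total=8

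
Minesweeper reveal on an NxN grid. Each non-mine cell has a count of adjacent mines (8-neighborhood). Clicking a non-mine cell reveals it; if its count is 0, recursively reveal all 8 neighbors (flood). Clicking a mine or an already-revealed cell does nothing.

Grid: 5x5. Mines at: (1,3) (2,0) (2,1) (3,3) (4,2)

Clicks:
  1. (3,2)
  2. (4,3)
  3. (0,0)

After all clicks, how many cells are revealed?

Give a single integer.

Answer: 8

Derivation:
Click 1 (3,2) count=3: revealed 1 new [(3,2)] -> total=1
Click 2 (4,3) count=2: revealed 1 new [(4,3)] -> total=2
Click 3 (0,0) count=0: revealed 6 new [(0,0) (0,1) (0,2) (1,0) (1,1) (1,2)] -> total=8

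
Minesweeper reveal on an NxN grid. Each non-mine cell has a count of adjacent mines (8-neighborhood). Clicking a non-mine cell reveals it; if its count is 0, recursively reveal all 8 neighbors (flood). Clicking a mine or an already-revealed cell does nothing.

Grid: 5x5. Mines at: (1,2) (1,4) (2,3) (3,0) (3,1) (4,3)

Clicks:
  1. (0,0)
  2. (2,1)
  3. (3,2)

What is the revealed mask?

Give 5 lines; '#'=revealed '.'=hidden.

Answer: ##...
##...
##...
..#..
.....

Derivation:
Click 1 (0,0) count=0: revealed 6 new [(0,0) (0,1) (1,0) (1,1) (2,0) (2,1)] -> total=6
Click 2 (2,1) count=3: revealed 0 new [(none)] -> total=6
Click 3 (3,2) count=3: revealed 1 new [(3,2)] -> total=7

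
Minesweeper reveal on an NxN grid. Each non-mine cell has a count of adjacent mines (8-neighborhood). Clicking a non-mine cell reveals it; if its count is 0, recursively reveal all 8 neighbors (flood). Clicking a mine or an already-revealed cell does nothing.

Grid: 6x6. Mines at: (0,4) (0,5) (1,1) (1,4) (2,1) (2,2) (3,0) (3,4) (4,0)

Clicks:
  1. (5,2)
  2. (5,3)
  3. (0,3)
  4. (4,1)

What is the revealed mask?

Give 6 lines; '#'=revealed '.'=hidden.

Answer: ...#..
......
......
.###..
.#####
.#####

Derivation:
Click 1 (5,2) count=0: revealed 13 new [(3,1) (3,2) (3,3) (4,1) (4,2) (4,3) (4,4) (4,5) (5,1) (5,2) (5,3) (5,4) (5,5)] -> total=13
Click 2 (5,3) count=0: revealed 0 new [(none)] -> total=13
Click 3 (0,3) count=2: revealed 1 new [(0,3)] -> total=14
Click 4 (4,1) count=2: revealed 0 new [(none)] -> total=14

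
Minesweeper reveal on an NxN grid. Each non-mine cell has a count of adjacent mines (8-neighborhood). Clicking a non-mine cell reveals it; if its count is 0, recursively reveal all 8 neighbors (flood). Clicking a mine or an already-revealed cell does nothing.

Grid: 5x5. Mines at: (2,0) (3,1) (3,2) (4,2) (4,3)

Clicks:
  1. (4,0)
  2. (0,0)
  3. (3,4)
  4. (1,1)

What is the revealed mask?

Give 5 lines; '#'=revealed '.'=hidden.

Answer: #####
#####
.####
...##
#....

Derivation:
Click 1 (4,0) count=1: revealed 1 new [(4,0)] -> total=1
Click 2 (0,0) count=0: revealed 16 new [(0,0) (0,1) (0,2) (0,3) (0,4) (1,0) (1,1) (1,2) (1,3) (1,4) (2,1) (2,2) (2,3) (2,4) (3,3) (3,4)] -> total=17
Click 3 (3,4) count=1: revealed 0 new [(none)] -> total=17
Click 4 (1,1) count=1: revealed 0 new [(none)] -> total=17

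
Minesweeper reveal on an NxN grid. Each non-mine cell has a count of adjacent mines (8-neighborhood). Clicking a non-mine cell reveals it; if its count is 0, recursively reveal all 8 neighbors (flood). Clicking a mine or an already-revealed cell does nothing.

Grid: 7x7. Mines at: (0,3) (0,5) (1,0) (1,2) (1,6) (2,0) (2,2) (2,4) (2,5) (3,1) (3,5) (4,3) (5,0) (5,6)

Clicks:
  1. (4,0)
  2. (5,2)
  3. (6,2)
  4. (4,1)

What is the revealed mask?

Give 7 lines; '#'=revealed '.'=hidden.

Click 1 (4,0) count=2: revealed 1 new [(4,0)] -> total=1
Click 2 (5,2) count=1: revealed 1 new [(5,2)] -> total=2
Click 3 (6,2) count=0: revealed 9 new [(5,1) (5,3) (5,4) (5,5) (6,1) (6,2) (6,3) (6,4) (6,5)] -> total=11
Click 4 (4,1) count=2: revealed 1 new [(4,1)] -> total=12

Answer: .......
.......
.......
.......
##.....
.#####.
.#####.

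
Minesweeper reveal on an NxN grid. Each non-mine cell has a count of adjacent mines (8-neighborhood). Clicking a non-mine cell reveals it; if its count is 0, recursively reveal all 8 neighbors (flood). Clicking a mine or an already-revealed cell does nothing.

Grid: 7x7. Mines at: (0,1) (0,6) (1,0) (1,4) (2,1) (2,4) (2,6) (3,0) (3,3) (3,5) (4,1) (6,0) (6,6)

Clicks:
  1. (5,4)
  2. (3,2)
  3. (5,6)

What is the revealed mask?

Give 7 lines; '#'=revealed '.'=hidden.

Click 1 (5,4) count=0: revealed 14 new [(4,2) (4,3) (4,4) (4,5) (5,1) (5,2) (5,3) (5,4) (5,5) (6,1) (6,2) (6,3) (6,4) (6,5)] -> total=14
Click 2 (3,2) count=3: revealed 1 new [(3,2)] -> total=15
Click 3 (5,6) count=1: revealed 1 new [(5,6)] -> total=16

Answer: .......
.......
.......
..#....
..####.
.######
.#####.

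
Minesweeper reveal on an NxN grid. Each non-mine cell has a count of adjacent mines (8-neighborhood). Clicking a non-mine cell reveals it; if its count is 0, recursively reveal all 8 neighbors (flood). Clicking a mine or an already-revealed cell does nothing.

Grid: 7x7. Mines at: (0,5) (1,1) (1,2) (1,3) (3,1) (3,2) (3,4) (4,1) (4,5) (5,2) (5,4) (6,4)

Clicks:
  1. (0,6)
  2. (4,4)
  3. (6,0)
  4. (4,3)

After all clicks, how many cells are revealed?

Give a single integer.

Click 1 (0,6) count=1: revealed 1 new [(0,6)] -> total=1
Click 2 (4,4) count=3: revealed 1 new [(4,4)] -> total=2
Click 3 (6,0) count=0: revealed 4 new [(5,0) (5,1) (6,0) (6,1)] -> total=6
Click 4 (4,3) count=4: revealed 1 new [(4,3)] -> total=7

Answer: 7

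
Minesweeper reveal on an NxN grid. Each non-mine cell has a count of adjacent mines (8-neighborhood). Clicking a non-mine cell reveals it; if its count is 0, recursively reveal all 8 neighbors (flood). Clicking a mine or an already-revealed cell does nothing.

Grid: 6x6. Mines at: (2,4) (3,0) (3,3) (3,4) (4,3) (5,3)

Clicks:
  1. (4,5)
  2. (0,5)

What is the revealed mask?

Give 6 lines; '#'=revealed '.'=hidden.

Click 1 (4,5) count=1: revealed 1 new [(4,5)] -> total=1
Click 2 (0,5) count=0: revealed 16 new [(0,0) (0,1) (0,2) (0,3) (0,4) (0,5) (1,0) (1,1) (1,2) (1,3) (1,4) (1,5) (2,0) (2,1) (2,2) (2,3)] -> total=17

Answer: ######
######
####..
......
.....#
......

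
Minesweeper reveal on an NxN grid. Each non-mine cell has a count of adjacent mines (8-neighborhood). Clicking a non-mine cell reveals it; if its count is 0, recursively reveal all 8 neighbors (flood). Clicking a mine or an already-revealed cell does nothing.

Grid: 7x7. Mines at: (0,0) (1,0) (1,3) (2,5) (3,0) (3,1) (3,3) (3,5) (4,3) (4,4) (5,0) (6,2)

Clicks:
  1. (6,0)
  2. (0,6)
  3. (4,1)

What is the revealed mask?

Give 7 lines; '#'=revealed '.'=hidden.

Click 1 (6,0) count=1: revealed 1 new [(6,0)] -> total=1
Click 2 (0,6) count=0: revealed 6 new [(0,4) (0,5) (0,6) (1,4) (1,5) (1,6)] -> total=7
Click 3 (4,1) count=3: revealed 1 new [(4,1)] -> total=8

Answer: ....###
....###
.......
.......
.#.....
.......
#......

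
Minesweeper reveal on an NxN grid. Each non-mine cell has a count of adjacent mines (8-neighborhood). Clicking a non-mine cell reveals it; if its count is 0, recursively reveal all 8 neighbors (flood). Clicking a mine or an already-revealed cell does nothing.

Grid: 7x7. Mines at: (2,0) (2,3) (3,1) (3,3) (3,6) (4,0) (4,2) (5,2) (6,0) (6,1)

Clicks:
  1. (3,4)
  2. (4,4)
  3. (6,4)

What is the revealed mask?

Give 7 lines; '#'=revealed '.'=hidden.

Click 1 (3,4) count=2: revealed 1 new [(3,4)] -> total=1
Click 2 (4,4) count=1: revealed 1 new [(4,4)] -> total=2
Click 3 (6,4) count=0: revealed 11 new [(4,3) (4,5) (4,6) (5,3) (5,4) (5,5) (5,6) (6,3) (6,4) (6,5) (6,6)] -> total=13

Answer: .......
.......
.......
....#..
...####
...####
...####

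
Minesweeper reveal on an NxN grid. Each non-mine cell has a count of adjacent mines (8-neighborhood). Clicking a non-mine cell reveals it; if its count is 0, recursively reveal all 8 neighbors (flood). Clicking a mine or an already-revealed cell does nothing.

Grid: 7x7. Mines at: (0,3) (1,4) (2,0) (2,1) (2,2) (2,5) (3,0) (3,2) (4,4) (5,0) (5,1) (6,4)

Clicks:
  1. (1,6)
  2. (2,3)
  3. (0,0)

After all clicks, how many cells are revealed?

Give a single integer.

Click 1 (1,6) count=1: revealed 1 new [(1,6)] -> total=1
Click 2 (2,3) count=3: revealed 1 new [(2,3)] -> total=2
Click 3 (0,0) count=0: revealed 6 new [(0,0) (0,1) (0,2) (1,0) (1,1) (1,2)] -> total=8

Answer: 8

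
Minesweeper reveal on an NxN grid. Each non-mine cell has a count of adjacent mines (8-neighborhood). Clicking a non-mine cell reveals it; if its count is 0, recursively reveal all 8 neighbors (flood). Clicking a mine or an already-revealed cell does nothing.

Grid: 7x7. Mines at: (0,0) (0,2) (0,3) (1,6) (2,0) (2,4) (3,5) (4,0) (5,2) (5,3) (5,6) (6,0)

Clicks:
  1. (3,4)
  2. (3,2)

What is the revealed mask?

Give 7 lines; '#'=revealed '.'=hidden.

Click 1 (3,4) count=2: revealed 1 new [(3,4)] -> total=1
Click 2 (3,2) count=0: revealed 12 new [(1,1) (1,2) (1,3) (2,1) (2,2) (2,3) (3,1) (3,2) (3,3) (4,1) (4,2) (4,3)] -> total=13

Answer: .......
.###...
.###...
.####..
.###...
.......
.......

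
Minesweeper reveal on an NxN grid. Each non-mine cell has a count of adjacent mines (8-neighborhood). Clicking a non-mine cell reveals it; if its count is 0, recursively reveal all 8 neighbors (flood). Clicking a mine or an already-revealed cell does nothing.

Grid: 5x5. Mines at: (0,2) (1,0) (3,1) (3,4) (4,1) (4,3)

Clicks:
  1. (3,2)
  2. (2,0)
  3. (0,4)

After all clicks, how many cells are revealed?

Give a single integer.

Click 1 (3,2) count=3: revealed 1 new [(3,2)] -> total=1
Click 2 (2,0) count=2: revealed 1 new [(2,0)] -> total=2
Click 3 (0,4) count=0: revealed 6 new [(0,3) (0,4) (1,3) (1,4) (2,3) (2,4)] -> total=8

Answer: 8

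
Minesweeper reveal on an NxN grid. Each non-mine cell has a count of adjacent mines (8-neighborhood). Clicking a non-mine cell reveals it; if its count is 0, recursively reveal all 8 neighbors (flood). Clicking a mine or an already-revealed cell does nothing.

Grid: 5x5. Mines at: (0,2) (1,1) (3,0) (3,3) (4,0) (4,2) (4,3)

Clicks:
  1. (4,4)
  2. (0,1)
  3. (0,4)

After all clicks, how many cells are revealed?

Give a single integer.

Click 1 (4,4) count=2: revealed 1 new [(4,4)] -> total=1
Click 2 (0,1) count=2: revealed 1 new [(0,1)] -> total=2
Click 3 (0,4) count=0: revealed 6 new [(0,3) (0,4) (1,3) (1,4) (2,3) (2,4)] -> total=8

Answer: 8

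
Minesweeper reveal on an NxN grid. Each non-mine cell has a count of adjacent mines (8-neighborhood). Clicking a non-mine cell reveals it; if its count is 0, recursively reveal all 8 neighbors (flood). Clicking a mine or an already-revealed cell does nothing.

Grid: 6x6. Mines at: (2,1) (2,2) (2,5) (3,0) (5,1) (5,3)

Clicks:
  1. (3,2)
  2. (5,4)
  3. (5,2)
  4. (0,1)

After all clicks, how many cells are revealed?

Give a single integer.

Click 1 (3,2) count=2: revealed 1 new [(3,2)] -> total=1
Click 2 (5,4) count=1: revealed 1 new [(5,4)] -> total=2
Click 3 (5,2) count=2: revealed 1 new [(5,2)] -> total=3
Click 4 (0,1) count=0: revealed 12 new [(0,0) (0,1) (0,2) (0,3) (0,4) (0,5) (1,0) (1,1) (1,2) (1,3) (1,4) (1,5)] -> total=15

Answer: 15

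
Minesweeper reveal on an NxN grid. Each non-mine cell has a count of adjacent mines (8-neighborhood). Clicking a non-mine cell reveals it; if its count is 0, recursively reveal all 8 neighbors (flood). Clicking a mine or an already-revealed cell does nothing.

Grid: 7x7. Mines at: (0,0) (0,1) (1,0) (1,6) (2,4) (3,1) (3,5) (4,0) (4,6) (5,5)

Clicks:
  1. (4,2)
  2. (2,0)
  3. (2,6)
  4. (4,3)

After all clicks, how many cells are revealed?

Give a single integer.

Click 1 (4,2) count=1: revealed 1 new [(4,2)] -> total=1
Click 2 (2,0) count=2: revealed 1 new [(2,0)] -> total=2
Click 3 (2,6) count=2: revealed 1 new [(2,6)] -> total=3
Click 4 (4,3) count=0: revealed 16 new [(3,2) (3,3) (3,4) (4,1) (4,3) (4,4) (5,0) (5,1) (5,2) (5,3) (5,4) (6,0) (6,1) (6,2) (6,3) (6,4)] -> total=19

Answer: 19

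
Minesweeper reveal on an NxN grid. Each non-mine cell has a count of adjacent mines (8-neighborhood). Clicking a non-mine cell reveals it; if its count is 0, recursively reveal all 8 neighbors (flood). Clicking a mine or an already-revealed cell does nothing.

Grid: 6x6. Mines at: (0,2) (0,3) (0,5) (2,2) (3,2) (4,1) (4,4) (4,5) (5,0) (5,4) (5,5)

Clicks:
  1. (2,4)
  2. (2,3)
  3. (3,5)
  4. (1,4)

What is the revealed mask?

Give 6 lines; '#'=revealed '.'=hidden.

Answer: ......
...###
...###
...###
......
......

Derivation:
Click 1 (2,4) count=0: revealed 9 new [(1,3) (1,4) (1,5) (2,3) (2,4) (2,5) (3,3) (3,4) (3,5)] -> total=9
Click 2 (2,3) count=2: revealed 0 new [(none)] -> total=9
Click 3 (3,5) count=2: revealed 0 new [(none)] -> total=9
Click 4 (1,4) count=2: revealed 0 new [(none)] -> total=9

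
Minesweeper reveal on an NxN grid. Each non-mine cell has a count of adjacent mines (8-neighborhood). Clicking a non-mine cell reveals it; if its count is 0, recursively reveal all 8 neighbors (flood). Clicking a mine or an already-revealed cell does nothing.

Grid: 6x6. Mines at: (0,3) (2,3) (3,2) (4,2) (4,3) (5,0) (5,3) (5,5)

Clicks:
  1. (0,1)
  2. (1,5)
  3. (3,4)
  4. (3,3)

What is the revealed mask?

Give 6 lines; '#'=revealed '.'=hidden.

Answer: ###.##
###.##
###.##
##.###
##..##
......

Derivation:
Click 1 (0,1) count=0: revealed 13 new [(0,0) (0,1) (0,2) (1,0) (1,1) (1,2) (2,0) (2,1) (2,2) (3,0) (3,1) (4,0) (4,1)] -> total=13
Click 2 (1,5) count=0: revealed 10 new [(0,4) (0,5) (1,4) (1,5) (2,4) (2,5) (3,4) (3,5) (4,4) (4,5)] -> total=23
Click 3 (3,4) count=2: revealed 0 new [(none)] -> total=23
Click 4 (3,3) count=4: revealed 1 new [(3,3)] -> total=24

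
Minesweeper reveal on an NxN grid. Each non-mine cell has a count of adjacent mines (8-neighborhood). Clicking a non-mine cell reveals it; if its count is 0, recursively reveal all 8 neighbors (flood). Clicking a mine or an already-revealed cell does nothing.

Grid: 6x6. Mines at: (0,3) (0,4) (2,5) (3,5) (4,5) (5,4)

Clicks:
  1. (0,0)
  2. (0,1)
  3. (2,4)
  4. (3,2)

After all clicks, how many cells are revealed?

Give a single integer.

Click 1 (0,0) count=0: revealed 27 new [(0,0) (0,1) (0,2) (1,0) (1,1) (1,2) (1,3) (1,4) (2,0) (2,1) (2,2) (2,3) (2,4) (3,0) (3,1) (3,2) (3,3) (3,4) (4,0) (4,1) (4,2) (4,3) (4,4) (5,0) (5,1) (5,2) (5,3)] -> total=27
Click 2 (0,1) count=0: revealed 0 new [(none)] -> total=27
Click 3 (2,4) count=2: revealed 0 new [(none)] -> total=27
Click 4 (3,2) count=0: revealed 0 new [(none)] -> total=27

Answer: 27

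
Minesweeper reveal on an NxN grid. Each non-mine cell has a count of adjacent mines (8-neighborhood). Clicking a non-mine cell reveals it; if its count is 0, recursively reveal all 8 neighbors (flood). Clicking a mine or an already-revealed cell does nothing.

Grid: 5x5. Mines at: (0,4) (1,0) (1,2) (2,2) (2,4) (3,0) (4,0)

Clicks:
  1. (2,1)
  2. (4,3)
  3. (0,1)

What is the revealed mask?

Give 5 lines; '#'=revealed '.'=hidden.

Click 1 (2,1) count=4: revealed 1 new [(2,1)] -> total=1
Click 2 (4,3) count=0: revealed 8 new [(3,1) (3,2) (3,3) (3,4) (4,1) (4,2) (4,3) (4,4)] -> total=9
Click 3 (0,1) count=2: revealed 1 new [(0,1)] -> total=10

Answer: .#...
.....
.#...
.####
.####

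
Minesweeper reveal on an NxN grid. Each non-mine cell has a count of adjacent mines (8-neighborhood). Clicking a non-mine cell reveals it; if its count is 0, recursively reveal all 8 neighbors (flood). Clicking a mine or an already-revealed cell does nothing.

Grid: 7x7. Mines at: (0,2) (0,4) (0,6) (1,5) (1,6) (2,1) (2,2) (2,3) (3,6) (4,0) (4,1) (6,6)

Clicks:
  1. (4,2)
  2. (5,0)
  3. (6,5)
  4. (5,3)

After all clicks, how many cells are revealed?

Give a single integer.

Click 1 (4,2) count=1: revealed 1 new [(4,2)] -> total=1
Click 2 (5,0) count=2: revealed 1 new [(5,0)] -> total=2
Click 3 (6,5) count=1: revealed 1 new [(6,5)] -> total=3
Click 4 (5,3) count=0: revealed 17 new [(3,2) (3,3) (3,4) (3,5) (4,3) (4,4) (4,5) (5,1) (5,2) (5,3) (5,4) (5,5) (6,0) (6,1) (6,2) (6,3) (6,4)] -> total=20

Answer: 20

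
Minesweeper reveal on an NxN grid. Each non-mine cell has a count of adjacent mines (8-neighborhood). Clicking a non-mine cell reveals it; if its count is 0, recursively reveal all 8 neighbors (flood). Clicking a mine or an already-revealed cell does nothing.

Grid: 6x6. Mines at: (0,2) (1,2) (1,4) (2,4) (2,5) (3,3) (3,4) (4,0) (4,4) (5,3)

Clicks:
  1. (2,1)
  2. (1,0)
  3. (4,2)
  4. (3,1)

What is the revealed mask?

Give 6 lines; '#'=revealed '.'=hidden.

Answer: ##....
##....
##....
##....
..#...
......

Derivation:
Click 1 (2,1) count=1: revealed 1 new [(2,1)] -> total=1
Click 2 (1,0) count=0: revealed 7 new [(0,0) (0,1) (1,0) (1,1) (2,0) (3,0) (3,1)] -> total=8
Click 3 (4,2) count=2: revealed 1 new [(4,2)] -> total=9
Click 4 (3,1) count=1: revealed 0 new [(none)] -> total=9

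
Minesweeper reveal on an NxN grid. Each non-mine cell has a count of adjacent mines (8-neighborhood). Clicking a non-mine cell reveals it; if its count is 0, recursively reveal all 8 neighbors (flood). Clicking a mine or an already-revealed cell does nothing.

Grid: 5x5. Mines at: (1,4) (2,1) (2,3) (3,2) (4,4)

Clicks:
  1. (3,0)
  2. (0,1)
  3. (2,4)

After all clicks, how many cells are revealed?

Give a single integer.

Click 1 (3,0) count=1: revealed 1 new [(3,0)] -> total=1
Click 2 (0,1) count=0: revealed 8 new [(0,0) (0,1) (0,2) (0,3) (1,0) (1,1) (1,2) (1,3)] -> total=9
Click 3 (2,4) count=2: revealed 1 new [(2,4)] -> total=10

Answer: 10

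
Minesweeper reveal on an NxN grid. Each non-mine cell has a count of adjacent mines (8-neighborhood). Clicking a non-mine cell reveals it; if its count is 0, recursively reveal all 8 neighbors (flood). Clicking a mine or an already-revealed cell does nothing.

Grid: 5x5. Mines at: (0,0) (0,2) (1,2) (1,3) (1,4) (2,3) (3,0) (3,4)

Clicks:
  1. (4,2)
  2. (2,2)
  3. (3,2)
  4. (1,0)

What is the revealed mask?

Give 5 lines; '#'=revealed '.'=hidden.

Click 1 (4,2) count=0: revealed 6 new [(3,1) (3,2) (3,3) (4,1) (4,2) (4,3)] -> total=6
Click 2 (2,2) count=3: revealed 1 new [(2,2)] -> total=7
Click 3 (3,2) count=1: revealed 0 new [(none)] -> total=7
Click 4 (1,0) count=1: revealed 1 new [(1,0)] -> total=8

Answer: .....
#....
..#..
.###.
.###.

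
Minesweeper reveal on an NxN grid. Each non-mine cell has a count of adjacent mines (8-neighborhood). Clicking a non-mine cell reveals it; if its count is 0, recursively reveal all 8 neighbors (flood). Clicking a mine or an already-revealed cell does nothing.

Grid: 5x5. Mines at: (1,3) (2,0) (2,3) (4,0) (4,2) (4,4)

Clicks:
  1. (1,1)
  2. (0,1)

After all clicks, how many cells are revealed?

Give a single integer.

Click 1 (1,1) count=1: revealed 1 new [(1,1)] -> total=1
Click 2 (0,1) count=0: revealed 5 new [(0,0) (0,1) (0,2) (1,0) (1,2)] -> total=6

Answer: 6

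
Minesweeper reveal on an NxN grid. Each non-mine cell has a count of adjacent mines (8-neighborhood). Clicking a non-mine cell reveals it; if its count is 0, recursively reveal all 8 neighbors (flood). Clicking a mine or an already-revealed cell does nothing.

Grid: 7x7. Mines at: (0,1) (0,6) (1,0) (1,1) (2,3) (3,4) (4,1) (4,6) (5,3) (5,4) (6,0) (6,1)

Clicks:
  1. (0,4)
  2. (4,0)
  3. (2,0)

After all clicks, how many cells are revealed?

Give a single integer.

Click 1 (0,4) count=0: revealed 8 new [(0,2) (0,3) (0,4) (0,5) (1,2) (1,3) (1,4) (1,5)] -> total=8
Click 2 (4,0) count=1: revealed 1 new [(4,0)] -> total=9
Click 3 (2,0) count=2: revealed 1 new [(2,0)] -> total=10

Answer: 10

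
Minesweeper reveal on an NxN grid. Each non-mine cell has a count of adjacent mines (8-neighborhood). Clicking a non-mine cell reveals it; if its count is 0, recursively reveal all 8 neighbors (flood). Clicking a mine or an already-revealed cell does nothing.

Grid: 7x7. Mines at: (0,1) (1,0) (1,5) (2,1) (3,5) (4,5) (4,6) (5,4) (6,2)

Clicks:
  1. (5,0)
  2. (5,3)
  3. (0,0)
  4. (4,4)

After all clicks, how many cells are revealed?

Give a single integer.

Click 1 (5,0) count=0: revealed 25 new [(0,2) (0,3) (0,4) (1,2) (1,3) (1,4) (2,2) (2,3) (2,4) (3,0) (3,1) (3,2) (3,3) (3,4) (4,0) (4,1) (4,2) (4,3) (4,4) (5,0) (5,1) (5,2) (5,3) (6,0) (6,1)] -> total=25
Click 2 (5,3) count=2: revealed 0 new [(none)] -> total=25
Click 3 (0,0) count=2: revealed 1 new [(0,0)] -> total=26
Click 4 (4,4) count=3: revealed 0 new [(none)] -> total=26

Answer: 26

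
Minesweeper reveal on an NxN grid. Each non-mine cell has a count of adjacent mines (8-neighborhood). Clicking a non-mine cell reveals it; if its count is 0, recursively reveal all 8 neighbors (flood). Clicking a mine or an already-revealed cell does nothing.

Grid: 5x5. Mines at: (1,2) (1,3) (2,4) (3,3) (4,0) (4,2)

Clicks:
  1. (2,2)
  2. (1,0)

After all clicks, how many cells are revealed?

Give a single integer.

Answer: 9

Derivation:
Click 1 (2,2) count=3: revealed 1 new [(2,2)] -> total=1
Click 2 (1,0) count=0: revealed 8 new [(0,0) (0,1) (1,0) (1,1) (2,0) (2,1) (3,0) (3,1)] -> total=9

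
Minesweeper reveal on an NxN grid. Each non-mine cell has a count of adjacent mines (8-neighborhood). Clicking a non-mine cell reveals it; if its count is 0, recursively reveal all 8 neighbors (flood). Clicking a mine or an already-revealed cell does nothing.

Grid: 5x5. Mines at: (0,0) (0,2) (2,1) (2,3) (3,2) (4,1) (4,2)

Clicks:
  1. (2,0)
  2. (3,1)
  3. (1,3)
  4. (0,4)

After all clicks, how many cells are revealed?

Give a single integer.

Answer: 6

Derivation:
Click 1 (2,0) count=1: revealed 1 new [(2,0)] -> total=1
Click 2 (3,1) count=4: revealed 1 new [(3,1)] -> total=2
Click 3 (1,3) count=2: revealed 1 new [(1,3)] -> total=3
Click 4 (0,4) count=0: revealed 3 new [(0,3) (0,4) (1,4)] -> total=6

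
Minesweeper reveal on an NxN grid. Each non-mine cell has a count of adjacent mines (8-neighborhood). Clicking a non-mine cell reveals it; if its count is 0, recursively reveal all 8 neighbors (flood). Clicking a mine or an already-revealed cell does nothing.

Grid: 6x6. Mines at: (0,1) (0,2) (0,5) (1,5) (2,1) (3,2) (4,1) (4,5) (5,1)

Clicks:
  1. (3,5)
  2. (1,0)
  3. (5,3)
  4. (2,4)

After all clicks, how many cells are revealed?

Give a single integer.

Answer: 9

Derivation:
Click 1 (3,5) count=1: revealed 1 new [(3,5)] -> total=1
Click 2 (1,0) count=2: revealed 1 new [(1,0)] -> total=2
Click 3 (5,3) count=0: revealed 6 new [(4,2) (4,3) (4,4) (5,2) (5,3) (5,4)] -> total=8
Click 4 (2,4) count=1: revealed 1 new [(2,4)] -> total=9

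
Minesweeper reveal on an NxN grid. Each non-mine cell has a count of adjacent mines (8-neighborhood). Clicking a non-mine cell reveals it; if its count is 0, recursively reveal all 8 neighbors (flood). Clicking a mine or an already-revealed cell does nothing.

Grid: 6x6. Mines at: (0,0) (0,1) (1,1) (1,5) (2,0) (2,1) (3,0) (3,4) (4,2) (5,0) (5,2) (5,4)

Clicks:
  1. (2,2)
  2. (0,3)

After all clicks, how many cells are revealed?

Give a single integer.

Click 1 (2,2) count=2: revealed 1 new [(2,2)] -> total=1
Click 2 (0,3) count=0: revealed 8 new [(0,2) (0,3) (0,4) (1,2) (1,3) (1,4) (2,3) (2,4)] -> total=9

Answer: 9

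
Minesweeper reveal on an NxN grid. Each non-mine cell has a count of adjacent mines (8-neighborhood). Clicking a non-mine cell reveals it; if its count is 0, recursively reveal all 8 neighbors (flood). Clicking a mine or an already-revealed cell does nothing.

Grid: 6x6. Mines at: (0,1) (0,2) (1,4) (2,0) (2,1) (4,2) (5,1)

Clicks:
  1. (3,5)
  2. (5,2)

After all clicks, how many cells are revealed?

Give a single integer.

Click 1 (3,5) count=0: revealed 12 new [(2,3) (2,4) (2,5) (3,3) (3,4) (3,5) (4,3) (4,4) (4,5) (5,3) (5,4) (5,5)] -> total=12
Click 2 (5,2) count=2: revealed 1 new [(5,2)] -> total=13

Answer: 13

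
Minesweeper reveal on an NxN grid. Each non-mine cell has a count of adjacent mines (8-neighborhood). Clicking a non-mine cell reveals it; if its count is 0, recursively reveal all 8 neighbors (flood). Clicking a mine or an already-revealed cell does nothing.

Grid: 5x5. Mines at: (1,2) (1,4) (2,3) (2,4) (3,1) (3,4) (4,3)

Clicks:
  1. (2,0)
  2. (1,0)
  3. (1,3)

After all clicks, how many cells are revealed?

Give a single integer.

Answer: 7

Derivation:
Click 1 (2,0) count=1: revealed 1 new [(2,0)] -> total=1
Click 2 (1,0) count=0: revealed 5 new [(0,0) (0,1) (1,0) (1,1) (2,1)] -> total=6
Click 3 (1,3) count=4: revealed 1 new [(1,3)] -> total=7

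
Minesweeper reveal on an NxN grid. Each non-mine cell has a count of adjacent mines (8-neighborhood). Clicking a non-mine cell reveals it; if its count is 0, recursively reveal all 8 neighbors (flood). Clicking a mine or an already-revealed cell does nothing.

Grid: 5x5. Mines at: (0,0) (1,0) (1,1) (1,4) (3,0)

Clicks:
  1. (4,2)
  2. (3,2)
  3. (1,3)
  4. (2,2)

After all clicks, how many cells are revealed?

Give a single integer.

Click 1 (4,2) count=0: revealed 12 new [(2,1) (2,2) (2,3) (2,4) (3,1) (3,2) (3,3) (3,4) (4,1) (4,2) (4,3) (4,4)] -> total=12
Click 2 (3,2) count=0: revealed 0 new [(none)] -> total=12
Click 3 (1,3) count=1: revealed 1 new [(1,3)] -> total=13
Click 4 (2,2) count=1: revealed 0 new [(none)] -> total=13

Answer: 13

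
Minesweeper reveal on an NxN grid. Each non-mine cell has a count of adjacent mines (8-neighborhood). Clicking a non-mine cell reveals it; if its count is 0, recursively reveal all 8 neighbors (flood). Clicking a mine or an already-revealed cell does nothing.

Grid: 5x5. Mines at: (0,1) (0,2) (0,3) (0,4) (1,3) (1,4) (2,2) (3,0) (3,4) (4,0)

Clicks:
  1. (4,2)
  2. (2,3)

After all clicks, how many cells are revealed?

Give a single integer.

Click 1 (4,2) count=0: revealed 6 new [(3,1) (3,2) (3,3) (4,1) (4,2) (4,3)] -> total=6
Click 2 (2,3) count=4: revealed 1 new [(2,3)] -> total=7

Answer: 7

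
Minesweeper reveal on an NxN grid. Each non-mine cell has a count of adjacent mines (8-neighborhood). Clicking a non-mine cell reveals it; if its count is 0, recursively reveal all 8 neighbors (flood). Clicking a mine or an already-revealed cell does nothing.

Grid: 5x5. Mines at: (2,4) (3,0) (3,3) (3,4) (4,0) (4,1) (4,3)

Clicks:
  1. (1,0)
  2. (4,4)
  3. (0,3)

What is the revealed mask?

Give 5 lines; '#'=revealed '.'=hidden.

Click 1 (1,0) count=0: revealed 14 new [(0,0) (0,1) (0,2) (0,3) (0,4) (1,0) (1,1) (1,2) (1,3) (1,4) (2,0) (2,1) (2,2) (2,3)] -> total=14
Click 2 (4,4) count=3: revealed 1 new [(4,4)] -> total=15
Click 3 (0,3) count=0: revealed 0 new [(none)] -> total=15

Answer: #####
#####
####.
.....
....#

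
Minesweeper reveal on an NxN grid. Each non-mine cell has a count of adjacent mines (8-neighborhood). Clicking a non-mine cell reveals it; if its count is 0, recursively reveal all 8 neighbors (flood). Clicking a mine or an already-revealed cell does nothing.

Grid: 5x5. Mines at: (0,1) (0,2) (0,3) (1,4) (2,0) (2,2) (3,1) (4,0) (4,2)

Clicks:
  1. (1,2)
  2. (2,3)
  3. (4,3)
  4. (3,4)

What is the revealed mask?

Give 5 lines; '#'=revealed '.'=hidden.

Answer: .....
..#..
...##
...##
...##

Derivation:
Click 1 (1,2) count=4: revealed 1 new [(1,2)] -> total=1
Click 2 (2,3) count=2: revealed 1 new [(2,3)] -> total=2
Click 3 (4,3) count=1: revealed 1 new [(4,3)] -> total=3
Click 4 (3,4) count=0: revealed 4 new [(2,4) (3,3) (3,4) (4,4)] -> total=7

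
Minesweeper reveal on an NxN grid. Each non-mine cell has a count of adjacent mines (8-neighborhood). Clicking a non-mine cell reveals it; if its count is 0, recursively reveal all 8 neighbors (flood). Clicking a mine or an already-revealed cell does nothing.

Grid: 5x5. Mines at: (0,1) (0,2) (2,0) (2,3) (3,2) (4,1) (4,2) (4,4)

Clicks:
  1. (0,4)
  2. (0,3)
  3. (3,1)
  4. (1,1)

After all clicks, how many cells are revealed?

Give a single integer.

Click 1 (0,4) count=0: revealed 4 new [(0,3) (0,4) (1,3) (1,4)] -> total=4
Click 2 (0,3) count=1: revealed 0 new [(none)] -> total=4
Click 3 (3,1) count=4: revealed 1 new [(3,1)] -> total=5
Click 4 (1,1) count=3: revealed 1 new [(1,1)] -> total=6

Answer: 6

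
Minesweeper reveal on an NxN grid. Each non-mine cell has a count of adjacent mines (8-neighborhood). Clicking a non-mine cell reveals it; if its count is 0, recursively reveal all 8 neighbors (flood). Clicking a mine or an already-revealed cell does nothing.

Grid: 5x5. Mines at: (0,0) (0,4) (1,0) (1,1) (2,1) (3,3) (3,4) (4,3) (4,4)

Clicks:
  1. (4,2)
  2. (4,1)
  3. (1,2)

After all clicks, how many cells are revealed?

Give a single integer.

Click 1 (4,2) count=2: revealed 1 new [(4,2)] -> total=1
Click 2 (4,1) count=0: revealed 5 new [(3,0) (3,1) (3,2) (4,0) (4,1)] -> total=6
Click 3 (1,2) count=2: revealed 1 new [(1,2)] -> total=7

Answer: 7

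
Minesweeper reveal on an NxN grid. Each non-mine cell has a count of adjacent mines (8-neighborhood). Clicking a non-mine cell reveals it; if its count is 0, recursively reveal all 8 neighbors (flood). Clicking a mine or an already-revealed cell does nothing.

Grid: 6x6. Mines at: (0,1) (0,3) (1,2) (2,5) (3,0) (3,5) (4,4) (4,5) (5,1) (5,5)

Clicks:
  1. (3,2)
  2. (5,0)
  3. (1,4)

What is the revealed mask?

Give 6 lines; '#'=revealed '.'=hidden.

Click 1 (3,2) count=0: revealed 9 new [(2,1) (2,2) (2,3) (3,1) (3,2) (3,3) (4,1) (4,2) (4,3)] -> total=9
Click 2 (5,0) count=1: revealed 1 new [(5,0)] -> total=10
Click 3 (1,4) count=2: revealed 1 new [(1,4)] -> total=11

Answer: ......
....#.
.###..
.###..
.###..
#.....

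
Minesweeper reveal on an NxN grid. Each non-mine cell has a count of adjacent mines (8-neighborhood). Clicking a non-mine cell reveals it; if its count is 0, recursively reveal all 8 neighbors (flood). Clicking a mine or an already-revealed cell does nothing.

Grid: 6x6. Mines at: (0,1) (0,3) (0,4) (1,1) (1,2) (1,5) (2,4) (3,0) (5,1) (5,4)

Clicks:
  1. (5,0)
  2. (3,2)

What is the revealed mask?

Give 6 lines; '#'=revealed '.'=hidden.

Answer: ......
......
.###..
.###..
.###..
#.....

Derivation:
Click 1 (5,0) count=1: revealed 1 new [(5,0)] -> total=1
Click 2 (3,2) count=0: revealed 9 new [(2,1) (2,2) (2,3) (3,1) (3,2) (3,3) (4,1) (4,2) (4,3)] -> total=10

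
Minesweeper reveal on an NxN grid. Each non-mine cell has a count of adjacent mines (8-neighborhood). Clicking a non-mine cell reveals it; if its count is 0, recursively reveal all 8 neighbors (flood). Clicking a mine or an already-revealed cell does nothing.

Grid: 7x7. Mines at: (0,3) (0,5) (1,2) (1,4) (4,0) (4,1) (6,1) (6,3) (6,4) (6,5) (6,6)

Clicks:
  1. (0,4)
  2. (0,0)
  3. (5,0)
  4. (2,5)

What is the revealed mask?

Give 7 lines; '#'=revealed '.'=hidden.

Answer: ##..#..
##.....
##...#.
##.....
.......
#......
.......

Derivation:
Click 1 (0,4) count=3: revealed 1 new [(0,4)] -> total=1
Click 2 (0,0) count=0: revealed 8 new [(0,0) (0,1) (1,0) (1,1) (2,0) (2,1) (3,0) (3,1)] -> total=9
Click 3 (5,0) count=3: revealed 1 new [(5,0)] -> total=10
Click 4 (2,5) count=1: revealed 1 new [(2,5)] -> total=11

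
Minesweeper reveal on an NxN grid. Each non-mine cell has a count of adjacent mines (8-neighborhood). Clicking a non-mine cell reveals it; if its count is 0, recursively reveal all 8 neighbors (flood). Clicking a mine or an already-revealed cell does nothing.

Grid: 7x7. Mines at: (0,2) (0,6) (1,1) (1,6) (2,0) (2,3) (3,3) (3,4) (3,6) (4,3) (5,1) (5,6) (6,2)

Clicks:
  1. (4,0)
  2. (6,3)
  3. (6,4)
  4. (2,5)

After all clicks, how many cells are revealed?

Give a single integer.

Answer: 8

Derivation:
Click 1 (4,0) count=1: revealed 1 new [(4,0)] -> total=1
Click 2 (6,3) count=1: revealed 1 new [(6,3)] -> total=2
Click 3 (6,4) count=0: revealed 5 new [(5,3) (5,4) (5,5) (6,4) (6,5)] -> total=7
Click 4 (2,5) count=3: revealed 1 new [(2,5)] -> total=8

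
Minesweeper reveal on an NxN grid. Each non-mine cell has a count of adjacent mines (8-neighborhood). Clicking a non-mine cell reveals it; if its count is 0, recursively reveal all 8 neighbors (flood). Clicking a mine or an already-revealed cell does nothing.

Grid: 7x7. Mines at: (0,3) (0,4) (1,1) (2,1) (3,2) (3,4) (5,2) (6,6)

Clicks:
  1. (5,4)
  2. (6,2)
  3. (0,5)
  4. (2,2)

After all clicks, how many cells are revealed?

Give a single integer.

Answer: 12

Derivation:
Click 1 (5,4) count=0: revealed 9 new [(4,3) (4,4) (4,5) (5,3) (5,4) (5,5) (6,3) (6,4) (6,5)] -> total=9
Click 2 (6,2) count=1: revealed 1 new [(6,2)] -> total=10
Click 3 (0,5) count=1: revealed 1 new [(0,5)] -> total=11
Click 4 (2,2) count=3: revealed 1 new [(2,2)] -> total=12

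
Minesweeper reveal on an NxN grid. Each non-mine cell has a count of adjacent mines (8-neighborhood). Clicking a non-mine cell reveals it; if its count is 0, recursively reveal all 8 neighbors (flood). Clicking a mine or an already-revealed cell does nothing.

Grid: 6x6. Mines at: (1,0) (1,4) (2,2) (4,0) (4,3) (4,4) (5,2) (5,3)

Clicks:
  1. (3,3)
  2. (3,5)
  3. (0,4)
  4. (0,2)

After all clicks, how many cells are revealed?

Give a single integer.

Answer: 9

Derivation:
Click 1 (3,3) count=3: revealed 1 new [(3,3)] -> total=1
Click 2 (3,5) count=1: revealed 1 new [(3,5)] -> total=2
Click 3 (0,4) count=1: revealed 1 new [(0,4)] -> total=3
Click 4 (0,2) count=0: revealed 6 new [(0,1) (0,2) (0,3) (1,1) (1,2) (1,3)] -> total=9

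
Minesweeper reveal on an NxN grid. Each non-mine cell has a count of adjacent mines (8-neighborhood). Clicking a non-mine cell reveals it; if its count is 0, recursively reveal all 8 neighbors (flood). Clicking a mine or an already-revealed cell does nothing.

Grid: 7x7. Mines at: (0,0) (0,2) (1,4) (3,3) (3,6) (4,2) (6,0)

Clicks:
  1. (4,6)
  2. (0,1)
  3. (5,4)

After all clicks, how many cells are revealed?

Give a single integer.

Answer: 17

Derivation:
Click 1 (4,6) count=1: revealed 1 new [(4,6)] -> total=1
Click 2 (0,1) count=2: revealed 1 new [(0,1)] -> total=2
Click 3 (5,4) count=0: revealed 15 new [(4,3) (4,4) (4,5) (5,1) (5,2) (5,3) (5,4) (5,5) (5,6) (6,1) (6,2) (6,3) (6,4) (6,5) (6,6)] -> total=17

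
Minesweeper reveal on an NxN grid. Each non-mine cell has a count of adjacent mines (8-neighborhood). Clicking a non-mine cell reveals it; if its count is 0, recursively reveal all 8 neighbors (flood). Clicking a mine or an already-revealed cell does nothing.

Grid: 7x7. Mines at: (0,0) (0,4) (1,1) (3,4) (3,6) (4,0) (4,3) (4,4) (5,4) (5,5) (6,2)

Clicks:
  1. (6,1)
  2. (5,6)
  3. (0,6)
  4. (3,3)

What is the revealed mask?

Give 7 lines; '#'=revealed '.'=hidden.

Click 1 (6,1) count=1: revealed 1 new [(6,1)] -> total=1
Click 2 (5,6) count=1: revealed 1 new [(5,6)] -> total=2
Click 3 (0,6) count=0: revealed 6 new [(0,5) (0,6) (1,5) (1,6) (2,5) (2,6)] -> total=8
Click 4 (3,3) count=3: revealed 1 new [(3,3)] -> total=9

Answer: .....##
.....##
.....##
...#...
.......
......#
.#.....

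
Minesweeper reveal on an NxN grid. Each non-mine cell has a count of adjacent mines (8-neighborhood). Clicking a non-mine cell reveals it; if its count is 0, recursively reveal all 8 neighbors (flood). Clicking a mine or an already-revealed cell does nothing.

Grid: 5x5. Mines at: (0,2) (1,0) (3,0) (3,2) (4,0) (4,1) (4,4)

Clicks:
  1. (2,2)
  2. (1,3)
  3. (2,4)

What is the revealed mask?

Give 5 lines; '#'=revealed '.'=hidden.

Answer: ...##
...##
..###
...##
.....

Derivation:
Click 1 (2,2) count=1: revealed 1 new [(2,2)] -> total=1
Click 2 (1,3) count=1: revealed 1 new [(1,3)] -> total=2
Click 3 (2,4) count=0: revealed 7 new [(0,3) (0,4) (1,4) (2,3) (2,4) (3,3) (3,4)] -> total=9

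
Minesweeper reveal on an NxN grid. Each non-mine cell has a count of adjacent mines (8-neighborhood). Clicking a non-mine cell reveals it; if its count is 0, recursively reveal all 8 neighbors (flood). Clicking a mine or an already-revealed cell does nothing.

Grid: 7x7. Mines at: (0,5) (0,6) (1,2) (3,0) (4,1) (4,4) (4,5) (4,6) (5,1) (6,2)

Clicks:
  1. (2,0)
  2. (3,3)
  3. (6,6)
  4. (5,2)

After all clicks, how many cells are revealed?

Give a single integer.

Answer: 11

Derivation:
Click 1 (2,0) count=1: revealed 1 new [(2,0)] -> total=1
Click 2 (3,3) count=1: revealed 1 new [(3,3)] -> total=2
Click 3 (6,6) count=0: revealed 8 new [(5,3) (5,4) (5,5) (5,6) (6,3) (6,4) (6,5) (6,6)] -> total=10
Click 4 (5,2) count=3: revealed 1 new [(5,2)] -> total=11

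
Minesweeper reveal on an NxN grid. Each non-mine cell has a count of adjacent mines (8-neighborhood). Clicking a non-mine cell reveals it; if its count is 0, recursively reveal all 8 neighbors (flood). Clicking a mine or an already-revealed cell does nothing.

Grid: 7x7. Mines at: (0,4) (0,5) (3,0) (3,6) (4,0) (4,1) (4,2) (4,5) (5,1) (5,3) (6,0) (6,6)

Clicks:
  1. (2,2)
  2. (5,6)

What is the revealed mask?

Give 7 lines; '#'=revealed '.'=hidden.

Answer: ####...
######.
######.
.#####.
.......
......#
.......

Derivation:
Click 1 (2,2) count=0: revealed 21 new [(0,0) (0,1) (0,2) (0,3) (1,0) (1,1) (1,2) (1,3) (1,4) (1,5) (2,0) (2,1) (2,2) (2,3) (2,4) (2,5) (3,1) (3,2) (3,3) (3,4) (3,5)] -> total=21
Click 2 (5,6) count=2: revealed 1 new [(5,6)] -> total=22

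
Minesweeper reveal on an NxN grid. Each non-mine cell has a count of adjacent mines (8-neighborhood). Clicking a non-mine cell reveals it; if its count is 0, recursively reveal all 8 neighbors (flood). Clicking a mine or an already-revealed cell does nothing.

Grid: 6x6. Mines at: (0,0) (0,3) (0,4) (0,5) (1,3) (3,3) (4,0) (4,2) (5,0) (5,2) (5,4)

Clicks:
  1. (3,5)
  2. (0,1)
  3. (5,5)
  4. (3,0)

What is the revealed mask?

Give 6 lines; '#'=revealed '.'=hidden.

Answer: .#....
....##
....##
#...##
....##
.....#

Derivation:
Click 1 (3,5) count=0: revealed 8 new [(1,4) (1,5) (2,4) (2,5) (3,4) (3,5) (4,4) (4,5)] -> total=8
Click 2 (0,1) count=1: revealed 1 new [(0,1)] -> total=9
Click 3 (5,5) count=1: revealed 1 new [(5,5)] -> total=10
Click 4 (3,0) count=1: revealed 1 new [(3,0)] -> total=11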